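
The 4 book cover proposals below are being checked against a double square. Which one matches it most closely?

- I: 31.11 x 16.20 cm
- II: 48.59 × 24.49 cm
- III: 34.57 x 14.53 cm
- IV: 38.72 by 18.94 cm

II

Target 2:1 ≈ 2.000.
I: 1.920 (Δ0.080)  II: 1.984 (Δ0.016)  III: 2.379 (Δ0.379)  IV: 2.044 (Δ0.044)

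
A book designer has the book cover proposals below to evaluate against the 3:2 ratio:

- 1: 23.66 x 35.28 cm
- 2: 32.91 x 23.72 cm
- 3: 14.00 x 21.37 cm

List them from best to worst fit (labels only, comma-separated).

1, 3, 2

Ratios: 1 = 35.28 / 23.66 ≈ 1.491; 2 = 32.91 / 23.72 ≈ 1.387; 3 = 21.37 / 14.00 ≈ 1.526.
|Δ from 1.500|: 1 0.009; 2 0.113; 3 0.026.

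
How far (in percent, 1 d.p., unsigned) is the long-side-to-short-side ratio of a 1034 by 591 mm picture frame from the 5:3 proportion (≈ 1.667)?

5.0%

Ratio = 1034 / 591 ≈ 1.7496.
Ideal 5:3 ≈ 1.6667. |1.7496 − 1.6667| / 1.6667 ≈ 4.97% → 5.0%.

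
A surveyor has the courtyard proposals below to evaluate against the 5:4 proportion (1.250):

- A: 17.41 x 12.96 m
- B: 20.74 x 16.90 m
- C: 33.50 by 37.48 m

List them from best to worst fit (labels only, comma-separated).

Ratios: A = 17.41 / 12.96 ≈ 1.343; B = 20.74 / 16.90 ≈ 1.227; C = 37.48 / 33.50 ≈ 1.119.
|Δ from 1.250|: A 0.093; B 0.023; C 0.131.

B, A, C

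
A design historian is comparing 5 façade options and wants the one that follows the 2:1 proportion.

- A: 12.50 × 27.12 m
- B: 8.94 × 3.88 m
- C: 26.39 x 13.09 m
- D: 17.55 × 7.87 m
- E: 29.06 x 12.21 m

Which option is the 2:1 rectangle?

Target 2:1 ≈ 2.000.
A: 2.170 (Δ0.170)  B: 2.304 (Δ0.304)  C: 2.016 (Δ0.016)  D: 2.230 (Δ0.230)  E: 2.380 (Δ0.380)

C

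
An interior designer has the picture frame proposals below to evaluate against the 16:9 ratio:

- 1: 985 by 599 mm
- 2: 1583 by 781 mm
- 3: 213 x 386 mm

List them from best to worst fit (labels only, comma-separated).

1: 985/599 ≈ 1.644 → |1.644 − 1.778| = 0.134
2: 1583/781 ≈ 2.027 → |2.027 − 1.778| = 0.249
3: 386/213 ≈ 1.812 → |1.812 − 1.778| = 0.034

3, 1, 2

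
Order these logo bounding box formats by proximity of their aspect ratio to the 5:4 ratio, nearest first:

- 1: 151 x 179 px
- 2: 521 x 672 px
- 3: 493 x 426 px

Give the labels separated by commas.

2, 1, 3

1: 179/151 ≈ 1.185 → |1.185 − 1.250| = 0.065
2: 672/521 ≈ 1.290 → |1.290 − 1.250| = 0.040
3: 493/426 ≈ 1.157 → |1.157 − 1.250| = 0.093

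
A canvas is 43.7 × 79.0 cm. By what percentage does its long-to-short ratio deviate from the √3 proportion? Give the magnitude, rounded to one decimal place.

Ratio = 79.0 / 43.7 ≈ 1.8078.
Ideal root-3 ≈ 1.7321. |1.8078 − 1.7321| / 1.7321 ≈ 4.37% → 4.4%.

4.4%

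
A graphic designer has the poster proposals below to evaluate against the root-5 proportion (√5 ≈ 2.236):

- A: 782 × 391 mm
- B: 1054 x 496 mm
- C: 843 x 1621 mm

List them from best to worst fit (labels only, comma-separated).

B, A, C

A: 782/391 ≈ 2.000 → |2.000 − 2.236| = 0.236
B: 1054/496 ≈ 2.125 → |2.125 − 2.236| = 0.111
C: 1621/843 ≈ 1.923 → |1.923 − 2.236| = 0.313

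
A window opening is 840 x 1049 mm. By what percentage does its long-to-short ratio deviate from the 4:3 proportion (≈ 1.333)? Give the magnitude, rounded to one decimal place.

Ratio = 1049 / 840 ≈ 1.2488.
Ideal 4:3 ≈ 1.3333. |1.2488 − 1.3333| / 1.3333 ≈ 6.34% → 6.3%.

6.3%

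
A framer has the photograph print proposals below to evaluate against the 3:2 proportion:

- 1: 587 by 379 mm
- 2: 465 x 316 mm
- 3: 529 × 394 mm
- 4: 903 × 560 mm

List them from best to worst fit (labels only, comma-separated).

Ratios: 1 = 587 / 379 ≈ 1.549; 2 = 465 / 316 ≈ 1.472; 3 = 529 / 394 ≈ 1.343; 4 = 903 / 560 ≈ 1.613.
|Δ from 1.500|: 1 0.049; 2 0.028; 3 0.157; 4 0.113.

2, 1, 4, 3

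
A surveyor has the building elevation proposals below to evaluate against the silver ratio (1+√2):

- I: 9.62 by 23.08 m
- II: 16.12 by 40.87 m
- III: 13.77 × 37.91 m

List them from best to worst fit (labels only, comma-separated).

Ratios: I = 23.08 / 9.62 ≈ 2.399; II = 40.87 / 16.12 ≈ 2.535; III = 37.91 / 13.77 ≈ 2.753.
|Δ from 2.414|: I 0.015; II 0.121; III 0.339.

I, II, III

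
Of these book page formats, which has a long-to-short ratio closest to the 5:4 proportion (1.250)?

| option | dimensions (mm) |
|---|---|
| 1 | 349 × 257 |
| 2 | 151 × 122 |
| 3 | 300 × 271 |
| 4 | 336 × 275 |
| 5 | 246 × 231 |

2

Target 5:4 ≈ 1.250.
1: 1.358 (Δ0.108)  2: 1.238 (Δ0.012)  3: 1.107 (Δ0.143)  4: 1.222 (Δ0.028)  5: 1.065 (Δ0.185)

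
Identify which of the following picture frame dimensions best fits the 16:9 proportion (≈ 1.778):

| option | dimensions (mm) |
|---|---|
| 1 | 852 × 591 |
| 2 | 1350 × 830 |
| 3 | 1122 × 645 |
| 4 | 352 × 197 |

4

Target 16:9 ≈ 1.778.
1: 1.442 (Δ0.336)  2: 1.627 (Δ0.151)  3: 1.740 (Δ0.038)  4: 1.787 (Δ0.009)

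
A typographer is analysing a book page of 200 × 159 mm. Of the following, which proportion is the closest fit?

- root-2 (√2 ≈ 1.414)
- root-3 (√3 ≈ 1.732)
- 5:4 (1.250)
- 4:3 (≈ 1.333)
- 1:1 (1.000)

Ratio = 200 / 159 ≈ 1.258.
Distances: root-2 1.414 (Δ 0.156); root-3 1.732 (Δ 0.474); 5:4 1.250 (Δ 0.008); 4:3 1.333 (Δ 0.075); 1:1 1.000 (Δ 0.258).

5:4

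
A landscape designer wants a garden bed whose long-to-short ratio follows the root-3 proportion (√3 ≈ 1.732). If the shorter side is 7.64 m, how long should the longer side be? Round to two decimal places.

root-3 ≈ 1.73205.
Longer side = 7.64 × 1.73205 ≈ 13.2329 → 13.23 m.

13.23 m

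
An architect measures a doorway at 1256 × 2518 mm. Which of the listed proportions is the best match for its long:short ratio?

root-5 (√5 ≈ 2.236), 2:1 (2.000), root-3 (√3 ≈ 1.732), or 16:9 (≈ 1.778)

2518/1256 ≈ 2.005. Nearest candidates are 2:1 (2.000, off by 0.005) and 16:9 (1.778, off by 0.227).

2:1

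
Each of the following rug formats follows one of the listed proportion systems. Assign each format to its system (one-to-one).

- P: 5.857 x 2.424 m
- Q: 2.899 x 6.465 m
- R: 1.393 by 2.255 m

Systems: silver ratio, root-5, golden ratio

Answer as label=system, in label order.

P = 5.857/2.424 ≈ 2.416 → silver ratio (2.414)
Q = 6.465/2.899 ≈ 2.230 → root-5 (2.236)
R = 2.255/1.393 ≈ 1.619 → golden ratio (1.618)

P=silver ratio, Q=root-5, R=golden ratio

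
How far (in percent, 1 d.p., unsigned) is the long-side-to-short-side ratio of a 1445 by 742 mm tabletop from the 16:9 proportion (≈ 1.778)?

Ratio = 1445 / 742 ≈ 1.9474.
Ideal 16:9 ≈ 1.7778. |1.9474 − 1.7778| / 1.7778 ≈ 9.54% → 9.5%.

9.5%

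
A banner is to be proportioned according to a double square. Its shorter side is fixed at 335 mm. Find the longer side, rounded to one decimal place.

2:1 = 2.00000.
Longer side = 335 × 2.00000 ≈ 670.000 → 670.0 mm.

670.0 mm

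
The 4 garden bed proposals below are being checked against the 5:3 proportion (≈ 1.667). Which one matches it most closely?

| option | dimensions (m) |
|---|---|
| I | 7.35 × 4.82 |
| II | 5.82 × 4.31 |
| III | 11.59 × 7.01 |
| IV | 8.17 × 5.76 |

Target 5:3 ≈ 1.667.
I: 1.525 (Δ0.142)  II: 1.350 (Δ0.317)  III: 1.653 (Δ0.014)  IV: 1.418 (Δ0.249)

III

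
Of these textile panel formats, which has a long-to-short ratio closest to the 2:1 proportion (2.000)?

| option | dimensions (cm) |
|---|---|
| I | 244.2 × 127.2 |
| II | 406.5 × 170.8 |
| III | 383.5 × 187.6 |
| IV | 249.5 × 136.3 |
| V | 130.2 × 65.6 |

V

Target 2:1 ≈ 2.000.
I: 1.920 (Δ0.080)  II: 2.380 (Δ0.380)  III: 2.044 (Δ0.044)  IV: 1.831 (Δ0.169)  V: 1.985 (Δ0.015)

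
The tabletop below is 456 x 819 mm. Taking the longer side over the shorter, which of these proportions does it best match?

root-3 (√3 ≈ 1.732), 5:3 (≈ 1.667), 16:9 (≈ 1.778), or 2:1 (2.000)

819/456 ≈ 1.796. Nearest candidates are 16:9 (1.778, off by 0.018) and root-3 (1.732, off by 0.064).

16:9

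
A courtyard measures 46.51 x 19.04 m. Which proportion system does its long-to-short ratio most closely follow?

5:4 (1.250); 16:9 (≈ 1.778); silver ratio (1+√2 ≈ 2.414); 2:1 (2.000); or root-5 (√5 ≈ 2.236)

46.51/19.04 ≈ 2.443. Nearest candidates are silver ratio (2.414, off by 0.029) and root-5 (2.236, off by 0.207).

silver ratio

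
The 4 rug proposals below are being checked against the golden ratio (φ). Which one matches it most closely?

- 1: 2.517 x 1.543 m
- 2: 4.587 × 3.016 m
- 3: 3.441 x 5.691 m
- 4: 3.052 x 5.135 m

1

Target golden ratio ≈ 1.618.
1: 1.631 (Δ0.013)  2: 1.521 (Δ0.097)  3: 1.654 (Δ0.036)  4: 1.683 (Δ0.065)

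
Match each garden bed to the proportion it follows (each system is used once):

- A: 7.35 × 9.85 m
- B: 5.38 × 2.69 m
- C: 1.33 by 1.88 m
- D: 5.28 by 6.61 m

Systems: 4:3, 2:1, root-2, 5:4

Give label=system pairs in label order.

A=4:3, B=2:1, C=root-2, D=5:4

Ratios: A ≈ 1.340; B ≈ 2.000; C ≈ 1.414; D ≈ 1.252.
Targets: 4:3 ≈ 1.333; 2:1 ≈ 2.000; root-2 ≈ 1.414; 5:4 ≈ 1.250.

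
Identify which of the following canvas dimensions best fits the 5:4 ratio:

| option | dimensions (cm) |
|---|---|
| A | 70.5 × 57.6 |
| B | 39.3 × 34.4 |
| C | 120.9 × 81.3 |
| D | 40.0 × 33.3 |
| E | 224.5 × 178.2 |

E

Target 5:4 ≈ 1.250.
A: 1.224 (Δ0.026)  B: 1.142 (Δ0.108)  C: 1.487 (Δ0.237)  D: 1.201 (Δ0.049)  E: 1.260 (Δ0.010)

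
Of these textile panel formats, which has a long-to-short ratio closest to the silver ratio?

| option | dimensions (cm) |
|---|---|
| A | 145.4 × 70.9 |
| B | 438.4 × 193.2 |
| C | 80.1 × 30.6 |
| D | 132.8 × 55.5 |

Target silver ratio ≈ 2.414.
A: 2.051 (Δ0.363)  B: 2.269 (Δ0.145)  C: 2.618 (Δ0.204)  D: 2.393 (Δ0.021)

D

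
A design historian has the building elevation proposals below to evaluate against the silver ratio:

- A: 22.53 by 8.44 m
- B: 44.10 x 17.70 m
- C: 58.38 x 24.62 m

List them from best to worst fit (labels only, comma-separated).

C, B, A

A: 22.53/8.44 ≈ 2.669 → |2.669 − 2.414| = 0.255
B: 44.10/17.70 ≈ 2.492 → |2.492 − 2.414| = 0.078
C: 58.38/24.62 ≈ 2.371 → |2.371 − 2.414| = 0.043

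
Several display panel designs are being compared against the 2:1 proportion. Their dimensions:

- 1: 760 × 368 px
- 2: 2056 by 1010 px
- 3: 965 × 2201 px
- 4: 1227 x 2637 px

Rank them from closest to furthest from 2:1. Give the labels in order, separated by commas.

2, 1, 4, 3

Ratios: 1 = 760 / 368 ≈ 2.065; 2 = 2056 / 1010 ≈ 2.036; 3 = 2201 / 965 ≈ 2.281; 4 = 2637 / 1227 ≈ 2.149.
|Δ from 2.000|: 1 0.065; 2 0.036; 3 0.281; 4 0.149.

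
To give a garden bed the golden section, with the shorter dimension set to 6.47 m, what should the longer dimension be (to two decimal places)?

10.47 m

golden ratio ≈ 1.61803.
Longer side = 6.47 × 1.61803 ≈ 10.4687 → 10.47 m.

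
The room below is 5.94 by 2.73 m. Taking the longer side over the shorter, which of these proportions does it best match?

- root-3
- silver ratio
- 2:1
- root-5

Ratio = 5.94 / 2.73 ≈ 2.176.
Distances: root-3 1.732 (Δ 0.444); silver ratio 2.414 (Δ 0.238); 2:1 2.000 (Δ 0.176); root-5 2.236 (Δ 0.060).

root-5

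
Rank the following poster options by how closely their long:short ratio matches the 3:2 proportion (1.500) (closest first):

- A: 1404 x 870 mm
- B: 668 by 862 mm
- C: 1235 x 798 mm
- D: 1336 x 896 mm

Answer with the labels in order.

D, C, A, B

Ratios: A = 1404 / 870 ≈ 1.614; B = 862 / 668 ≈ 1.290; C = 1235 / 798 ≈ 1.548; D = 1336 / 896 ≈ 1.491.
|Δ from 1.500|: A 0.114; B 0.210; C 0.048; D 0.009.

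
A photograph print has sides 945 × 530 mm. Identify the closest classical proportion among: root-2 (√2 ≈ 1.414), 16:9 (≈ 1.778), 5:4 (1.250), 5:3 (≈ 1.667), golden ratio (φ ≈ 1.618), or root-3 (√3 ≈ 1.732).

945/530 ≈ 1.783. Nearest candidates are 16:9 (1.778, off by 0.005) and root-3 (1.732, off by 0.051).

16:9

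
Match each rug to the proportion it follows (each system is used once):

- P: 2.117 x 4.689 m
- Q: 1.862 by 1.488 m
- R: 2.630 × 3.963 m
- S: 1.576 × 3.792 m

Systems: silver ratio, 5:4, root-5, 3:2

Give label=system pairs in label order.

Ratios: P ≈ 2.215; Q ≈ 1.251; R ≈ 1.507; S ≈ 2.406.
Targets: silver ratio ≈ 2.414; 5:4 ≈ 1.250; root-5 ≈ 2.236; 3:2 ≈ 1.500.

P=root-5, Q=5:4, R=3:2, S=silver ratio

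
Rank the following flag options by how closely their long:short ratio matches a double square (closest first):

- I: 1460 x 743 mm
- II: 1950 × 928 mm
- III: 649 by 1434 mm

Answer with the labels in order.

I: 1460/743 ≈ 1.965 → |1.965 − 2.000| = 0.035
II: 1950/928 ≈ 2.101 → |2.101 − 2.000| = 0.101
III: 1434/649 ≈ 2.210 → |2.210 − 2.000| = 0.210

I, II, III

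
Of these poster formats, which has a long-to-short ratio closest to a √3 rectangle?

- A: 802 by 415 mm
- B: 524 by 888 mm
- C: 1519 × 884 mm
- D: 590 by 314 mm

C

Target root-3 ≈ 1.732.
A: 1.933 (Δ0.201)  B: 1.695 (Δ0.037)  C: 1.718 (Δ0.014)  D: 1.879 (Δ0.147)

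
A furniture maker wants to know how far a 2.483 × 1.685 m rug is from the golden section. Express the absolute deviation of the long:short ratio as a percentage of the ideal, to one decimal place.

Ratio = 2.483 / 1.685 ≈ 1.4736.
Ideal golden ratio ≈ 1.6180. |1.4736 − 1.6180| / 1.6180 ≈ 8.92% → 8.9%.

8.9%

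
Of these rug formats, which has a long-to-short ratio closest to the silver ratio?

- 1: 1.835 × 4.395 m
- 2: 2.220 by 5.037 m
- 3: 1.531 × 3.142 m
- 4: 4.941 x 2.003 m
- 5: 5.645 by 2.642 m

Target silver ratio ≈ 2.414.
1: 2.395 (Δ0.019)  2: 2.269 (Δ0.145)  3: 2.052 (Δ0.362)  4: 2.467 (Δ0.053)  5: 2.137 (Δ0.277)

1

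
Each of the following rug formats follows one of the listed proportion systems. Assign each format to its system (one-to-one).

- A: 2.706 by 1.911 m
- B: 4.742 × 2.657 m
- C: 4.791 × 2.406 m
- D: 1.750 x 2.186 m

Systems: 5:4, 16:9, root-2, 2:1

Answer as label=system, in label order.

A = 2.706/1.911 ≈ 1.416 → root-2 (1.414)
B = 4.742/2.657 ≈ 1.785 → 16:9 (1.778)
C = 4.791/2.406 ≈ 1.991 → 2:1 (2.000)
D = 2.186/1.750 ≈ 1.249 → 5:4 (1.250)

A=root-2, B=16:9, C=2:1, D=5:4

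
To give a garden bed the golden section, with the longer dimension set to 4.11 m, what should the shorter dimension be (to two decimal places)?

golden ratio ≈ 1.61803.
Shorter side = 4.11 ÷ 1.61803 ≈ 2.5401 → 2.54 m.

2.54 m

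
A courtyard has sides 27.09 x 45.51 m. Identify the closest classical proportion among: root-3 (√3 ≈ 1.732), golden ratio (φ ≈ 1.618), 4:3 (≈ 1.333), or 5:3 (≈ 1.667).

5:3

45.51/27.09 ≈ 1.680. Nearest candidates are 5:3 (1.667, off by 0.013) and root-3 (1.732, off by 0.052).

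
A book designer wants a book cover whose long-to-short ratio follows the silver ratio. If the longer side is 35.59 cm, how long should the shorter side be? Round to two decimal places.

14.74 cm

silver ratio ≈ 2.41421.
Shorter side = 35.59 ÷ 2.41421 ≈ 14.7419 → 14.74 cm.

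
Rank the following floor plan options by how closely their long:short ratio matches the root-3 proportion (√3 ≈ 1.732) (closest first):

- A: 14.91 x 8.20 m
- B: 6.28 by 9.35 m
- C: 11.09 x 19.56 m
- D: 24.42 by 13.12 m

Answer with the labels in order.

C, A, D, B

A: 14.91/8.20 ≈ 1.818 → |1.818 − 1.732| = 0.086
B: 9.35/6.28 ≈ 1.489 → |1.489 − 1.732| = 0.243
C: 19.56/11.09 ≈ 1.764 → |1.764 − 1.732| = 0.032
D: 24.42/13.12 ≈ 1.861 → |1.861 − 1.732| = 0.129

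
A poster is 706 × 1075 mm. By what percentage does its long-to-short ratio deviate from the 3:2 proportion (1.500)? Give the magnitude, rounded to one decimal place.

1.5%

Ratio = 1075 / 706 ≈ 1.5227.
Ideal 3:2 = 1.5000. |1.5227 − 1.5000| / 1.5000 ≈ 1.51% → 1.5%.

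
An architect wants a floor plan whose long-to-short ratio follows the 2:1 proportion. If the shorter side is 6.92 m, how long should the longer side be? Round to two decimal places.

13.84 m

2:1 = 2.00000.
Longer side = 6.92 × 2.00000 ≈ 13.8400 → 13.84 m.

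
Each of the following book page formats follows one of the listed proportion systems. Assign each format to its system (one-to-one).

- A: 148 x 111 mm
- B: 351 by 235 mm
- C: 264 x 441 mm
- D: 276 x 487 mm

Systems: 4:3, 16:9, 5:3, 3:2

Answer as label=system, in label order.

A=4:3, B=3:2, C=5:3, D=16:9

A = 148/111 ≈ 1.333 → 4:3 (1.333)
B = 351/235 ≈ 1.494 → 3:2 (1.500)
C = 441/264 ≈ 1.670 → 5:3 (1.667)
D = 487/276 ≈ 1.764 → 16:9 (1.778)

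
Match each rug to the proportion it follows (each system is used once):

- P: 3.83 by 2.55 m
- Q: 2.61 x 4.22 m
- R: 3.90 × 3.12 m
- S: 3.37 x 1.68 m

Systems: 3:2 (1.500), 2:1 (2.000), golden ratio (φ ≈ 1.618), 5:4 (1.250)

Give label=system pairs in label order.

P=3:2, Q=golden ratio, R=5:4, S=2:1

P = 3.83/2.55 ≈ 1.502 → 3:2 (1.500)
Q = 4.22/2.61 ≈ 1.617 → golden ratio (1.618)
R = 3.90/3.12 ≈ 1.250 → 5:4 (1.250)
S = 3.37/1.68 ≈ 2.006 → 2:1 (2.000)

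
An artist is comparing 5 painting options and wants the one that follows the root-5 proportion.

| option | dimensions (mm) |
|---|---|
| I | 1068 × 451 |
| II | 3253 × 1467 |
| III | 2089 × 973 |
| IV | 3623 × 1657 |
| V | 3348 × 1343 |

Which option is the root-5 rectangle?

II

Target root-5 ≈ 2.236.
I: 2.368 (Δ0.132)  II: 2.217 (Δ0.019)  III: 2.147 (Δ0.089)  IV: 2.186 (Δ0.050)  V: 2.493 (Δ0.257)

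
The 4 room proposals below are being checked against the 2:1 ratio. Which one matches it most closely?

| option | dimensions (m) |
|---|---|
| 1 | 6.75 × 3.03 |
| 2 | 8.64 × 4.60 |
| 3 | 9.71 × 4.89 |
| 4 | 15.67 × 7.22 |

3

Target 2:1 ≈ 2.000.
1: 2.228 (Δ0.228)  2: 1.878 (Δ0.122)  3: 1.986 (Δ0.014)  4: 2.170 (Δ0.170)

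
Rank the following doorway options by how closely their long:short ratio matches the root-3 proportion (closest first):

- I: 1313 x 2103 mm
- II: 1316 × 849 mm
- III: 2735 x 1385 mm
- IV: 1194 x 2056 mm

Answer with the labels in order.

IV, I, II, III

I: 2103/1313 ≈ 1.602 → |1.602 − 1.732| = 0.130
II: 1316/849 ≈ 1.550 → |1.550 − 1.732| = 0.182
III: 2735/1385 ≈ 1.975 → |1.975 − 1.732| = 0.243
IV: 2056/1194 ≈ 1.722 → |1.722 − 1.732| = 0.010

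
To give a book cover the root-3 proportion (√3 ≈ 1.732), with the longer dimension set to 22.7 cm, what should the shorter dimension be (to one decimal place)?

root-3 ≈ 1.73205.
Shorter side = 22.7 ÷ 1.73205 ≈ 13.106 → 13.1 cm.

13.1 cm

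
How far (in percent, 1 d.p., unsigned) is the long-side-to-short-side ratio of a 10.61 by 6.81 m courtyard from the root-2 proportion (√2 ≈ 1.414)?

Ratio = 10.61 / 6.81 ≈ 1.5580.
Ideal root-2 ≈ 1.4142. |1.5580 − 1.4142| / 1.4142 ≈ 10.17% → 10.2%.

10.2%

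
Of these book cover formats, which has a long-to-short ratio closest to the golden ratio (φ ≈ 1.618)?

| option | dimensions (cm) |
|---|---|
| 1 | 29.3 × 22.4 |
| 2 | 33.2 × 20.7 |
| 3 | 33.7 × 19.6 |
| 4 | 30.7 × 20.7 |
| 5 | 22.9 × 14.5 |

2

Ratios (long/short): 1 ≈ 1.308; 2 ≈ 1.604; 3 ≈ 1.719; 4 ≈ 1.483; 5 ≈ 1.579.
golden ratio ≈ 1.618; option 2 is nearest (Δ 0.014).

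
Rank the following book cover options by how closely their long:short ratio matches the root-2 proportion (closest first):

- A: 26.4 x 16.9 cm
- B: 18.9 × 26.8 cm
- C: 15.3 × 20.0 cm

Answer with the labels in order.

B, C, A

A: 26.4/16.9 ≈ 1.562 → |1.562 − 1.414| = 0.148
B: 26.8/18.9 ≈ 1.418 → |1.418 − 1.414| = 0.004
C: 20.0/15.3 ≈ 1.307 → |1.307 − 1.414| = 0.107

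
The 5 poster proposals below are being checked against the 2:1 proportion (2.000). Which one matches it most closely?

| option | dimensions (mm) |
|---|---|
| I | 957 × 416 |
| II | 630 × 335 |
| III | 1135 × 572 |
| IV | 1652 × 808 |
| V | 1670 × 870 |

Target 2:1 ≈ 2.000.
I: 2.300 (Δ0.300)  II: 1.881 (Δ0.119)  III: 1.984 (Δ0.016)  IV: 2.045 (Δ0.045)  V: 1.920 (Δ0.080)

III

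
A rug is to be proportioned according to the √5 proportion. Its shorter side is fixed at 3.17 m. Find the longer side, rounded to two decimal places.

root-5 ≈ 2.23607.
Longer side = 3.17 × 2.23607 ≈ 7.0883 → 7.09 m.

7.09 m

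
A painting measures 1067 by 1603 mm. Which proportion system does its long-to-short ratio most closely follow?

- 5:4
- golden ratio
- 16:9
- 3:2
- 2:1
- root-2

1603/1067 ≈ 1.502. Nearest candidates are 3:2 (1.500, off by 0.002) and root-2 (1.414, off by 0.088).

3:2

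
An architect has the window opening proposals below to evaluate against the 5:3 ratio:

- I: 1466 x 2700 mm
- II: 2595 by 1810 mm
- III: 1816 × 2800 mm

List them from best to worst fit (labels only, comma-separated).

Ratios: I = 2700 / 1466 ≈ 1.842; II = 2595 / 1810 ≈ 1.434; III = 2800 / 1816 ≈ 1.542.
|Δ from 1.667|: I 0.175; II 0.233; III 0.125.

III, I, II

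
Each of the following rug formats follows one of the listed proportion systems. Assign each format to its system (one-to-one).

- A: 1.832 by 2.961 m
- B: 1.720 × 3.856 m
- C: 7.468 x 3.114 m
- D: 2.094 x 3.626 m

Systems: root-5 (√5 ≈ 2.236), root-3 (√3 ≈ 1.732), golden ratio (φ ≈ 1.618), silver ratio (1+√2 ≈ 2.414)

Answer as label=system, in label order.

A=golden ratio, B=root-5, C=silver ratio, D=root-3

Ratios: A ≈ 1.616; B ≈ 2.242; C ≈ 2.398; D ≈ 1.732.
Targets: root-5 ≈ 2.236; root-3 ≈ 1.732; golden ratio ≈ 1.618; silver ratio ≈ 2.414.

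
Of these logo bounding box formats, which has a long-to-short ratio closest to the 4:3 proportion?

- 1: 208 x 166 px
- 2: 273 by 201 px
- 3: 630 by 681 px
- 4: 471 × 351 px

Ratios (long/short): 1 ≈ 1.253; 2 ≈ 1.358; 3 ≈ 1.081; 4 ≈ 1.342.
4:3 ≈ 1.333; option 4 is nearest (Δ 0.009).

4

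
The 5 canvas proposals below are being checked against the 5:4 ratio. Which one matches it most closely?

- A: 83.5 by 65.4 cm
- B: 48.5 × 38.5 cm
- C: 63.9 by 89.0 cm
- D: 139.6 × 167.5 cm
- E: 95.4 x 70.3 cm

B

Ratios (long/short): A ≈ 1.277; B ≈ 1.260; C ≈ 1.393; D ≈ 1.200; E ≈ 1.357.
5:4 ≈ 1.250; option B is nearest (Δ 0.010).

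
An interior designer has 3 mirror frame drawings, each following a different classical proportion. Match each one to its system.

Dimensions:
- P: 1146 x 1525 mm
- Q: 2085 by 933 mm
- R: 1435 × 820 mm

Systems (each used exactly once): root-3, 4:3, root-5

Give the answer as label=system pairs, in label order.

P=4:3, Q=root-5, R=root-3

P = 1525/1146 ≈ 1.331 → 4:3 (1.333)
Q = 2085/933 ≈ 2.235 → root-5 (2.236)
R = 1435/820 ≈ 1.750 → root-3 (1.732)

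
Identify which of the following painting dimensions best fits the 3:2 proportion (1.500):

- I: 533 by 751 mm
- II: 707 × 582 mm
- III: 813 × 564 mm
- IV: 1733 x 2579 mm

IV

Target 3:2 ≈ 1.500.
I: 1.409 (Δ0.091)  II: 1.215 (Δ0.285)  III: 1.441 (Δ0.059)  IV: 1.488 (Δ0.012)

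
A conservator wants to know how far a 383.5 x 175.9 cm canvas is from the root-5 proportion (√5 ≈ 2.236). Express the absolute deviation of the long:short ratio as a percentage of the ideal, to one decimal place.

2.5%

Ratio = 383.5 / 175.9 ≈ 2.1802.
Ideal root-5 ≈ 2.2361. |2.1802 − 2.2361| / 2.2361 ≈ 2.50% → 2.5%.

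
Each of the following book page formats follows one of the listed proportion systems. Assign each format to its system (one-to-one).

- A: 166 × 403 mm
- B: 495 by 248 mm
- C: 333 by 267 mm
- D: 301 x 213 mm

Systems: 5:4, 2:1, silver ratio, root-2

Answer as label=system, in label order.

A = 403/166 ≈ 2.428 → silver ratio (2.414)
B = 495/248 ≈ 1.996 → 2:1 (2.000)
C = 333/267 ≈ 1.247 → 5:4 (1.250)
D = 301/213 ≈ 1.413 → root-2 (1.414)

A=silver ratio, B=2:1, C=5:4, D=root-2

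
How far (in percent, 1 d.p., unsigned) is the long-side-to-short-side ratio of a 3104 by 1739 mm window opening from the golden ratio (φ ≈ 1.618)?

Ratio = 3104 / 1739 ≈ 1.7849.
Ideal golden ratio ≈ 1.6180. |1.7849 − 1.6180| / 1.6180 ≈ 10.32% → 10.3%.

10.3%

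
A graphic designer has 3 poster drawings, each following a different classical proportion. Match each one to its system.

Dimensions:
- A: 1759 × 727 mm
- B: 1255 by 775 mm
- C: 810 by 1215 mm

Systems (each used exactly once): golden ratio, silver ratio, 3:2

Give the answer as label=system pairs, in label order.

Ratios: A ≈ 2.420; B ≈ 1.619; C ≈ 1.500.
Targets: golden ratio ≈ 1.618; silver ratio ≈ 2.414; 3:2 ≈ 1.500.

A=silver ratio, B=golden ratio, C=3:2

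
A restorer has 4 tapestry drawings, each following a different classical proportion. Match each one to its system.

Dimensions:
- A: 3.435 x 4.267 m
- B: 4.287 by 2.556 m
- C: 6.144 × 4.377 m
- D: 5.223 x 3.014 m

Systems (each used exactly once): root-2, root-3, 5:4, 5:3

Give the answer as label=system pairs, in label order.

Ratios: A ≈ 1.242; B ≈ 1.677; C ≈ 1.404; D ≈ 1.733.
Targets: root-2 ≈ 1.414; root-3 ≈ 1.732; 5:4 ≈ 1.250; 5:3 ≈ 1.667.

A=5:4, B=5:3, C=root-2, D=root-3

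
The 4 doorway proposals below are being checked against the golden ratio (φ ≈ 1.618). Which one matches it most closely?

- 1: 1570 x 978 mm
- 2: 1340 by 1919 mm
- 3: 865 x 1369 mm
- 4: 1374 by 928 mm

1

Ratios (long/short): 1 ≈ 1.605; 2 ≈ 1.432; 3 ≈ 1.583; 4 ≈ 1.481.
golden ratio ≈ 1.618; option 1 is nearest (Δ 0.013).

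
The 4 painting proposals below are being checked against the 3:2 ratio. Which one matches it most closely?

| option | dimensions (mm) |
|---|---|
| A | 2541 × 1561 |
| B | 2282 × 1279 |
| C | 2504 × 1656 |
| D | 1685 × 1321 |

Target 3:2 ≈ 1.500.
A: 1.628 (Δ0.128)  B: 1.784 (Δ0.284)  C: 1.512 (Δ0.012)  D: 1.276 (Δ0.224)

C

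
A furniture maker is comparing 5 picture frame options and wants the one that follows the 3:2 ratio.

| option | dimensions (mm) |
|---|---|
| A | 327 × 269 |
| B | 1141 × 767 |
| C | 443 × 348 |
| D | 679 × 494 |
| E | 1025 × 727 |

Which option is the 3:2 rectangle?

B

Ratios (long/short): A ≈ 1.216; B ≈ 1.488; C ≈ 1.273; D ≈ 1.374; E ≈ 1.410.
3:2 ≈ 1.500; option B is nearest (Δ 0.012).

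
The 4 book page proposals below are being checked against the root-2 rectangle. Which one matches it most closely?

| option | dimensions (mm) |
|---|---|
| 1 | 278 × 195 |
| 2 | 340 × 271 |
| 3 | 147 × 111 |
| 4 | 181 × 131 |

Target root-2 ≈ 1.414.
1: 1.426 (Δ0.012)  2: 1.255 (Δ0.159)  3: 1.324 (Δ0.090)  4: 1.382 (Δ0.032)

1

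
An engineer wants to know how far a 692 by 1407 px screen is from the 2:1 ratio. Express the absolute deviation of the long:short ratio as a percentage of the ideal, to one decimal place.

Ratio = 1407 / 692 ≈ 2.0332.
Ideal 2:1 = 2.0000. |2.0332 − 2.0000| / 2.0000 ≈ 1.66% → 1.7%.

1.7%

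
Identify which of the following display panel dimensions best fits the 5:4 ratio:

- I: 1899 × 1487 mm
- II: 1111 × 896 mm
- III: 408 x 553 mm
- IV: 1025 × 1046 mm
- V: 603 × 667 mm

Target 5:4 ≈ 1.250.
I: 1.277 (Δ0.027)  II: 1.240 (Δ0.010)  III: 1.355 (Δ0.105)  IV: 1.020 (Δ0.230)  V: 1.106 (Δ0.144)

II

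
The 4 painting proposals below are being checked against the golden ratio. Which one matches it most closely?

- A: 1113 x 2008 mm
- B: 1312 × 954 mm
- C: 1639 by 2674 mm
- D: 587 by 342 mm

C

Ratios (long/short): A ≈ 1.804; B ≈ 1.375; C ≈ 1.631; D ≈ 1.716.
golden ratio ≈ 1.618; option C is nearest (Δ 0.013).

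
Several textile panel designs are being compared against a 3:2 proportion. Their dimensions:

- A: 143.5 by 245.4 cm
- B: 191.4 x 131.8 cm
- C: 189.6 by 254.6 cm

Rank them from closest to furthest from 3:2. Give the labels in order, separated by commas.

B, C, A

A: 245.4/143.5 ≈ 1.710 → |1.710 − 1.500| = 0.210
B: 191.4/131.8 ≈ 1.452 → |1.452 − 1.500| = 0.048
C: 254.6/189.6 ≈ 1.343 → |1.343 − 1.500| = 0.157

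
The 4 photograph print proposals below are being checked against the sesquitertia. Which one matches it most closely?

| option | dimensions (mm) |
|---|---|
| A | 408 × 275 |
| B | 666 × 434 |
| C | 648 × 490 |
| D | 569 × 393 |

Ratios (long/short): A ≈ 1.484; B ≈ 1.535; C ≈ 1.322; D ≈ 1.448.
4:3 ≈ 1.333; option C is nearest (Δ 0.011).

C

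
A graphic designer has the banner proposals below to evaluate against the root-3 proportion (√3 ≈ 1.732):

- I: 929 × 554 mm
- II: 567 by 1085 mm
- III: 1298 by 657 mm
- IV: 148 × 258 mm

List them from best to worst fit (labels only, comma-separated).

Ratios: I = 929 / 554 ≈ 1.677; II = 1085 / 567 ≈ 1.914; III = 1298 / 657 ≈ 1.976; IV = 258 / 148 ≈ 1.743.
|Δ from 1.732|: I 0.055; II 0.182; III 0.244; IV 0.011.

IV, I, II, III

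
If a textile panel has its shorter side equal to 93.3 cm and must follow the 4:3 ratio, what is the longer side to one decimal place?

4:3 ≈ 1.33333.
Longer side = 93.3 × 1.33333 ≈ 124.400 → 124.4 cm.

124.4 cm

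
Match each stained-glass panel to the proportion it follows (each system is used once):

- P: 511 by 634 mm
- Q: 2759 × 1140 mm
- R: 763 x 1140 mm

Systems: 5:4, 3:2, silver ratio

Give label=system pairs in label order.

Ratios: P ≈ 1.241; Q ≈ 2.420; R ≈ 1.494.
Targets: 5:4 ≈ 1.250; 3:2 ≈ 1.500; silver ratio ≈ 2.414.

P=5:4, Q=silver ratio, R=3:2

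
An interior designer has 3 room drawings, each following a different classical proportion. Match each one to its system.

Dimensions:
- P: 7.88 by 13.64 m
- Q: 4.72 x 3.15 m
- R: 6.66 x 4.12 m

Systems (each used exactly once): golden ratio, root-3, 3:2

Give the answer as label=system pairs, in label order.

P=root-3, Q=3:2, R=golden ratio

P = 13.64/7.88 ≈ 1.731 → root-3 (1.732)
Q = 4.72/3.15 ≈ 1.498 → 3:2 (1.500)
R = 6.66/4.12 ≈ 1.617 → golden ratio (1.618)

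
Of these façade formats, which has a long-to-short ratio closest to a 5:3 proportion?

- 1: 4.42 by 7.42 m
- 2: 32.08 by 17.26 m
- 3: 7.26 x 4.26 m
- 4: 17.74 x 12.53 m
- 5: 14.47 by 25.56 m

1

Ratios (long/short): 1 ≈ 1.679; 2 ≈ 1.859; 3 ≈ 1.704; 4 ≈ 1.416; 5 ≈ 1.766.
5:3 ≈ 1.667; option 1 is nearest (Δ 0.012).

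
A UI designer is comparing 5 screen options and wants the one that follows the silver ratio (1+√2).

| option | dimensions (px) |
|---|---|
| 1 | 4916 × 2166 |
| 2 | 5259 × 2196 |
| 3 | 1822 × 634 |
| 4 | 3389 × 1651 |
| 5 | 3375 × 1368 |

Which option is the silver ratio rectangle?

2

Ratios (long/short): 1 ≈ 2.270; 2 ≈ 2.395; 3 ≈ 2.874; 4 ≈ 2.053; 5 ≈ 2.467.
silver ratio ≈ 2.414; option 2 is nearest (Δ 0.019).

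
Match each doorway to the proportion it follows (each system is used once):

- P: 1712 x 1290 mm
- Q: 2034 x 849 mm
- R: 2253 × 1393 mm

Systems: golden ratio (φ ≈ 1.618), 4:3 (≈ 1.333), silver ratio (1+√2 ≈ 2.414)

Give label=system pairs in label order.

Ratios: P ≈ 1.327; Q ≈ 2.396; R ≈ 1.617.
Targets: golden ratio ≈ 1.618; 4:3 ≈ 1.333; silver ratio ≈ 2.414.

P=4:3, Q=silver ratio, R=golden ratio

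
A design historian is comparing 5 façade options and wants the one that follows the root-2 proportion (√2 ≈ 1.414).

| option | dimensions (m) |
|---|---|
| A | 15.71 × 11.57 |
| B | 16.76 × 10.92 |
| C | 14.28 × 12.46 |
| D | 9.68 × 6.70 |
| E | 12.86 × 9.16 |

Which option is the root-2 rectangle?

E

Target root-2 ≈ 1.414.
A: 1.358 (Δ0.056)  B: 1.535 (Δ0.121)  C: 1.146 (Δ0.268)  D: 1.445 (Δ0.031)  E: 1.404 (Δ0.010)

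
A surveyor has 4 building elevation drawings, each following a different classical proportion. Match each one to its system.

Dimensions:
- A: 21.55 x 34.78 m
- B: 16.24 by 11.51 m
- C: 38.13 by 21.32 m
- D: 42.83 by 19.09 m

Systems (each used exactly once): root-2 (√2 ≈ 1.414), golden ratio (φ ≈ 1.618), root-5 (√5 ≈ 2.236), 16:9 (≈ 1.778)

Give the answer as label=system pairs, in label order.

Ratios: A ≈ 1.614; B ≈ 1.411; C ≈ 1.788; D ≈ 2.244.
Targets: root-2 ≈ 1.414; golden ratio ≈ 1.618; root-5 ≈ 2.236; 16:9 ≈ 1.778.

A=golden ratio, B=root-2, C=16:9, D=root-5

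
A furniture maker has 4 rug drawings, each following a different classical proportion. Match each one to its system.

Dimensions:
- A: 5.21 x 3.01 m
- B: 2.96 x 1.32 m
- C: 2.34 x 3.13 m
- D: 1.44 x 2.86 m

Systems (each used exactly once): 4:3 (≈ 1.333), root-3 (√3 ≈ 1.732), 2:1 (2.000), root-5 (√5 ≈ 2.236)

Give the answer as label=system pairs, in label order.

A=root-3, B=root-5, C=4:3, D=2:1

A = 5.21/3.01 ≈ 1.731 → root-3 (1.732)
B = 2.96/1.32 ≈ 2.242 → root-5 (2.236)
C = 3.13/2.34 ≈ 1.338 → 4:3 (1.333)
D = 2.86/1.44 ≈ 1.986 → 2:1 (2.000)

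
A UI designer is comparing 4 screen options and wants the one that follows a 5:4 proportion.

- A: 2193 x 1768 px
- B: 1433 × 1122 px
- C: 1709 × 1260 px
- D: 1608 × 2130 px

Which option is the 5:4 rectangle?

Target 5:4 ≈ 1.250.
A: 1.240 (Δ0.010)  B: 1.277 (Δ0.027)  C: 1.356 (Δ0.106)  D: 1.325 (Δ0.075)

A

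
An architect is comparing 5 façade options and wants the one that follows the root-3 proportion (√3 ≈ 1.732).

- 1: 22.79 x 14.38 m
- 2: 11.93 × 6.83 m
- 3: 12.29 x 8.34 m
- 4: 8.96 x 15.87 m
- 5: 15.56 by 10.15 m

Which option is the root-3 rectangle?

2

Ratios (long/short): 1 ≈ 1.585; 2 ≈ 1.747; 3 ≈ 1.474; 4 ≈ 1.771; 5 ≈ 1.533.
root-3 ≈ 1.732; option 2 is nearest (Δ 0.015).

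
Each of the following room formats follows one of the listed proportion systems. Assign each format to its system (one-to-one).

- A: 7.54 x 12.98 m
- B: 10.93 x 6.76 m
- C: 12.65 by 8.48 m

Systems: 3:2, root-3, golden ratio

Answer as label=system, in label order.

A=root-3, B=golden ratio, C=3:2

A = 12.98/7.54 ≈ 1.721 → root-3 (1.732)
B = 10.93/6.76 ≈ 1.617 → golden ratio (1.618)
C = 12.65/8.48 ≈ 1.492 → 3:2 (1.500)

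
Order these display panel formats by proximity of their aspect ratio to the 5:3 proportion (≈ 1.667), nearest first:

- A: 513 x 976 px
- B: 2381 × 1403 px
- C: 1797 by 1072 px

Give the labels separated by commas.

C, B, A

Ratios: A = 976 / 513 ≈ 1.903; B = 2381 / 1403 ≈ 1.697; C = 1797 / 1072 ≈ 1.676.
|Δ from 1.667|: A 0.236; B 0.030; C 0.009.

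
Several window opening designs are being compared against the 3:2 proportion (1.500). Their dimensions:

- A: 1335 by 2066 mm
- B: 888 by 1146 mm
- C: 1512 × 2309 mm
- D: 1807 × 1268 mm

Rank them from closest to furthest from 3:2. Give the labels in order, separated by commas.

Ratios: A = 2066 / 1335 ≈ 1.548; B = 1146 / 888 ≈ 1.291; C = 2309 / 1512 ≈ 1.527; D = 1807 / 1268 ≈ 1.425.
|Δ from 1.500|: A 0.048; B 0.209; C 0.027; D 0.075.

C, A, D, B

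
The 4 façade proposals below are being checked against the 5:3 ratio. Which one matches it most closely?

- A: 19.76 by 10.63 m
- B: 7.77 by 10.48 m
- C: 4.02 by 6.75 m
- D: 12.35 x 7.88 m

C

Ratios (long/short): A ≈ 1.859; B ≈ 1.349; C ≈ 1.679; D ≈ 1.567.
5:3 ≈ 1.667; option C is nearest (Δ 0.012).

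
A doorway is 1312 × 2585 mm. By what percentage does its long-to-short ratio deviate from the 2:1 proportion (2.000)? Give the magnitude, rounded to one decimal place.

Ratio = 2585 / 1312 ≈ 1.9703.
Ideal 2:1 = 2.0000. |1.9703 − 2.0000| / 2.0000 ≈ 1.49% → 1.5%.

1.5%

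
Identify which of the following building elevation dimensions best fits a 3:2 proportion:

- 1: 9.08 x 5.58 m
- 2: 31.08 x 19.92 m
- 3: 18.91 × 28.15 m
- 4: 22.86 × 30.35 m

3

Target 3:2 ≈ 1.500.
1: 1.627 (Δ0.127)  2: 1.560 (Δ0.060)  3: 1.489 (Δ0.011)  4: 1.328 (Δ0.172)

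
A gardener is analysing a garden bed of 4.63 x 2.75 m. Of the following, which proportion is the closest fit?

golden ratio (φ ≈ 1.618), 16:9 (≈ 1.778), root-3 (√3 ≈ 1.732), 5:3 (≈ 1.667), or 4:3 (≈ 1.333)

5:3

4.63/2.75 ≈ 1.684. Nearest candidates are 5:3 (1.667, off by 0.017) and root-3 (1.732, off by 0.048).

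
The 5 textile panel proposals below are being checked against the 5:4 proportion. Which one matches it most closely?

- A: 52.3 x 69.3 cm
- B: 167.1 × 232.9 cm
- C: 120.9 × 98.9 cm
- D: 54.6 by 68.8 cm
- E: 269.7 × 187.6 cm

D

Target 5:4 ≈ 1.250.
A: 1.325 (Δ0.075)  B: 1.394 (Δ0.144)  C: 1.222 (Δ0.028)  D: 1.260 (Δ0.010)  E: 1.438 (Δ0.188)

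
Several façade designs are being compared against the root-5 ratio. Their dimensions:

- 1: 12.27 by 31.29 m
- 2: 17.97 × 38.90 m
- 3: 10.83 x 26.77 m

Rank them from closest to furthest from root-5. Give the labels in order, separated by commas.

1: 31.29/12.27 ≈ 2.550 → |2.550 − 2.236| = 0.314
2: 38.90/17.97 ≈ 2.165 → |2.165 − 2.236| = 0.071
3: 26.77/10.83 ≈ 2.472 → |2.472 − 2.236| = 0.236

2, 3, 1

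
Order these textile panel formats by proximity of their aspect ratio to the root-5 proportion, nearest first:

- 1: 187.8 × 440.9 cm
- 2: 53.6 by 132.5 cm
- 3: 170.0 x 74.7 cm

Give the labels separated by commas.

Ratios: 1 = 440.9 / 187.8 ≈ 2.348; 2 = 132.5 / 53.6 ≈ 2.472; 3 = 170.0 / 74.7 ≈ 2.276.
|Δ from 2.236|: 1 0.112; 2 0.236; 3 0.040.

3, 1, 2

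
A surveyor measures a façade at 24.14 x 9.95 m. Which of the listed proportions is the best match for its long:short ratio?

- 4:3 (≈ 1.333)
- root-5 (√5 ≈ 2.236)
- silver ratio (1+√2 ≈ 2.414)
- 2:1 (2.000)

silver ratio

24.14/9.95 ≈ 2.426. Nearest candidates are silver ratio (2.414, off by 0.012) and root-5 (2.236, off by 0.190).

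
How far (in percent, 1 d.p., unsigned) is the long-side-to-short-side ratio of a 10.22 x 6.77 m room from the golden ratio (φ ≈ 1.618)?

6.7%

Ratio = 10.22 / 6.77 ≈ 1.5096.
Ideal golden ratio ≈ 1.6180. |1.5096 − 1.6180| / 1.6180 ≈ 6.70% → 6.7%.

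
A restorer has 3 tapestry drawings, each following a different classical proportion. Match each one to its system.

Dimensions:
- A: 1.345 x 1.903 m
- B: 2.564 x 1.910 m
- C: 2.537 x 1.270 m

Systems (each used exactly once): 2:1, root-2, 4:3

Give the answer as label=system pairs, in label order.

A = 1.903/1.345 ≈ 1.415 → root-2 (1.414)
B = 2.564/1.910 ≈ 1.342 → 4:3 (1.333)
C = 2.537/1.270 ≈ 1.998 → 2:1 (2.000)

A=root-2, B=4:3, C=2:1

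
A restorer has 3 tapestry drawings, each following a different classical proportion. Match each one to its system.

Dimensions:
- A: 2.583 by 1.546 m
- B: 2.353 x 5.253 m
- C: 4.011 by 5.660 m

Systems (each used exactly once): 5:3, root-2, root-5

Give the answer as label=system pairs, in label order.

A=5:3, B=root-5, C=root-2

Ratios: A ≈ 1.671; B ≈ 2.232; C ≈ 1.411.
Targets: 5:3 ≈ 1.667; root-2 ≈ 1.414; root-5 ≈ 2.236.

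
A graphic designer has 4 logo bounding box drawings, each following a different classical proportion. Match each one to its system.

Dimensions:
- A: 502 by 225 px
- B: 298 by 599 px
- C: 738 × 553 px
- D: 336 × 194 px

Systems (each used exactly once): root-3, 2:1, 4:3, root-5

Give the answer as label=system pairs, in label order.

A=root-5, B=2:1, C=4:3, D=root-3

A = 502/225 ≈ 2.231 → root-5 (2.236)
B = 599/298 ≈ 2.010 → 2:1 (2.000)
C = 738/553 ≈ 1.335 → 4:3 (1.333)
D = 336/194 ≈ 1.732 → root-3 (1.732)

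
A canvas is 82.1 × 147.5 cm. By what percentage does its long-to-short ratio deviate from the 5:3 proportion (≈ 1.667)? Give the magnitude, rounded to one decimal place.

7.8%

Ratio = 147.5 / 82.1 ≈ 1.7966.
Ideal 5:3 ≈ 1.6667. |1.7966 − 1.6667| / 1.6667 ≈ 7.79% → 7.8%.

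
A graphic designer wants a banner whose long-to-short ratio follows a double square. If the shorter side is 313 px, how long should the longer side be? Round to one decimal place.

2:1 = 2.00000.
Longer side = 313 × 2.00000 ≈ 626.000 → 626.0 px.

626.0 px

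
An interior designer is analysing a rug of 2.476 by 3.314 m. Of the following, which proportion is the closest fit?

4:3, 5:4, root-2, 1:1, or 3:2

3.314/2.476 ≈ 1.338. Nearest candidates are 4:3 (1.333, off by 0.005) and root-2 (1.414, off by 0.076).

4:3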